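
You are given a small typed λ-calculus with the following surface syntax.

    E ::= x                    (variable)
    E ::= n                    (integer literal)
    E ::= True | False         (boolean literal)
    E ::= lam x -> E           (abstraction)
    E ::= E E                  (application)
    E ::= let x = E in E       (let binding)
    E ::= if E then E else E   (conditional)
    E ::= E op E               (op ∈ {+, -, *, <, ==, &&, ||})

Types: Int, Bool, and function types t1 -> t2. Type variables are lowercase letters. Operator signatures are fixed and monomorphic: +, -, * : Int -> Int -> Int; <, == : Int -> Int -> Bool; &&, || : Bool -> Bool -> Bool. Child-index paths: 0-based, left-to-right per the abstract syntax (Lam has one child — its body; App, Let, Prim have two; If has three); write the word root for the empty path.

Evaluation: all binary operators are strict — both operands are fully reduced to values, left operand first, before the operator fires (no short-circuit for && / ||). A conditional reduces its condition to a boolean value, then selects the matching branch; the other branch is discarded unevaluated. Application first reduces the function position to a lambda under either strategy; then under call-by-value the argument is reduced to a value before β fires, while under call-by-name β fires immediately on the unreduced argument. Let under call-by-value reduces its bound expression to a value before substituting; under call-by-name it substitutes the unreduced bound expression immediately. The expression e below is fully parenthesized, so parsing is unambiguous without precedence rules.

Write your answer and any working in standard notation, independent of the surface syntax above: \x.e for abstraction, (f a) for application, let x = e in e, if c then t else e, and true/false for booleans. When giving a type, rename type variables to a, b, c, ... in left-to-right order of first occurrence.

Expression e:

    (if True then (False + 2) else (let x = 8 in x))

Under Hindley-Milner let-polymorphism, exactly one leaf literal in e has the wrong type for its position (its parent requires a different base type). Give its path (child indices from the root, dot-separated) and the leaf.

Working:
  unify Bool ~ Bool
  unify Bool ~ Int
  FAIL: mismatch Bool ~ Int

Answer: 1.0 : false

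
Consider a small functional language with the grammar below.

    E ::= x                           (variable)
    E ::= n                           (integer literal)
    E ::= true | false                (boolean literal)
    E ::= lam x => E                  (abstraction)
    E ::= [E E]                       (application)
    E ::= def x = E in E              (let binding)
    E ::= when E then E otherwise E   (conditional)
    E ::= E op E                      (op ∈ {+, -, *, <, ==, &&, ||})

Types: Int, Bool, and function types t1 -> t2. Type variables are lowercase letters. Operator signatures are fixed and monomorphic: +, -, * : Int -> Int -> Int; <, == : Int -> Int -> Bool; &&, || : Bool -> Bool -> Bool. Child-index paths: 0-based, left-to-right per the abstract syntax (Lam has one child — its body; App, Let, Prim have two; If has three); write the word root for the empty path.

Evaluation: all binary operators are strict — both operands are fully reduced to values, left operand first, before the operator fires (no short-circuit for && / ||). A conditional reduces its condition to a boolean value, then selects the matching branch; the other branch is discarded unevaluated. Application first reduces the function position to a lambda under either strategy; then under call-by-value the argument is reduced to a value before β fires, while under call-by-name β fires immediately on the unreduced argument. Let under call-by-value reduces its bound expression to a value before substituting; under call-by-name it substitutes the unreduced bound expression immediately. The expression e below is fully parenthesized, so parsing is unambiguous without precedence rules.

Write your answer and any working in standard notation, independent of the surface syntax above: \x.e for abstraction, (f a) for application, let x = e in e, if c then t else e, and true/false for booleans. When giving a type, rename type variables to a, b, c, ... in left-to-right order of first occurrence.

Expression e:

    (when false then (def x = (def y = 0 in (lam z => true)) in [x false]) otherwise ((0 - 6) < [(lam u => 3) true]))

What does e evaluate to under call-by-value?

Working:
step 0: (if false then (let x = (let y = 0 in (\z.true)) in (x false)) else ((0 - 6) < ((\u.3) true)))
step 1: [if@root] ((0 - 6) < ((\u.3) true))
step 2: [delta@0] (-6 < ((\u.3) true))
step 3: [beta@1] (-6 < 3)
step 4: [delta@root] true

Answer: true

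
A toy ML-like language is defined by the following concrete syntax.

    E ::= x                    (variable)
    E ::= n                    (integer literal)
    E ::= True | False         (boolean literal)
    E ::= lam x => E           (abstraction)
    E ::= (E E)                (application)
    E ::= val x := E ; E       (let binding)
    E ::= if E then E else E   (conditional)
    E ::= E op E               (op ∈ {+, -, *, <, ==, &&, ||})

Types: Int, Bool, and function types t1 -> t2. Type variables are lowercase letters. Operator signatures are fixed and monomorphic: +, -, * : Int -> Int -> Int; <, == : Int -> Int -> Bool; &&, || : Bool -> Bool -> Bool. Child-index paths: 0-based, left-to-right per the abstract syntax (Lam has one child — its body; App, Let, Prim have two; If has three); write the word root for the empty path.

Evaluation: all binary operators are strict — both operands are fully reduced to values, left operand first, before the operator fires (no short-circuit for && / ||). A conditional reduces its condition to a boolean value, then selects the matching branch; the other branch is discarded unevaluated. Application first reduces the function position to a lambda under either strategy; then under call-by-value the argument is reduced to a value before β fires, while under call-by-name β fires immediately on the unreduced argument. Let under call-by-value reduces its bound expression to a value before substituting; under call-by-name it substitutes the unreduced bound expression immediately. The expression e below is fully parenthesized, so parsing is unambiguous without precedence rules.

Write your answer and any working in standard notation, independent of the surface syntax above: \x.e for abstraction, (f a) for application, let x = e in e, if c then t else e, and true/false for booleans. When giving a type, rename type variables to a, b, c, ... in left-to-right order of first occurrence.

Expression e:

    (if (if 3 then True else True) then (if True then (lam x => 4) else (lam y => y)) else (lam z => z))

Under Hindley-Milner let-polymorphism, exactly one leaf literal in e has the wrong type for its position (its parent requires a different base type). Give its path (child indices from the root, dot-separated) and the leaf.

Answer: 0.0 : 3

Working:
  unify Int ~ Bool
  FAIL: mismatch Int ~ Bool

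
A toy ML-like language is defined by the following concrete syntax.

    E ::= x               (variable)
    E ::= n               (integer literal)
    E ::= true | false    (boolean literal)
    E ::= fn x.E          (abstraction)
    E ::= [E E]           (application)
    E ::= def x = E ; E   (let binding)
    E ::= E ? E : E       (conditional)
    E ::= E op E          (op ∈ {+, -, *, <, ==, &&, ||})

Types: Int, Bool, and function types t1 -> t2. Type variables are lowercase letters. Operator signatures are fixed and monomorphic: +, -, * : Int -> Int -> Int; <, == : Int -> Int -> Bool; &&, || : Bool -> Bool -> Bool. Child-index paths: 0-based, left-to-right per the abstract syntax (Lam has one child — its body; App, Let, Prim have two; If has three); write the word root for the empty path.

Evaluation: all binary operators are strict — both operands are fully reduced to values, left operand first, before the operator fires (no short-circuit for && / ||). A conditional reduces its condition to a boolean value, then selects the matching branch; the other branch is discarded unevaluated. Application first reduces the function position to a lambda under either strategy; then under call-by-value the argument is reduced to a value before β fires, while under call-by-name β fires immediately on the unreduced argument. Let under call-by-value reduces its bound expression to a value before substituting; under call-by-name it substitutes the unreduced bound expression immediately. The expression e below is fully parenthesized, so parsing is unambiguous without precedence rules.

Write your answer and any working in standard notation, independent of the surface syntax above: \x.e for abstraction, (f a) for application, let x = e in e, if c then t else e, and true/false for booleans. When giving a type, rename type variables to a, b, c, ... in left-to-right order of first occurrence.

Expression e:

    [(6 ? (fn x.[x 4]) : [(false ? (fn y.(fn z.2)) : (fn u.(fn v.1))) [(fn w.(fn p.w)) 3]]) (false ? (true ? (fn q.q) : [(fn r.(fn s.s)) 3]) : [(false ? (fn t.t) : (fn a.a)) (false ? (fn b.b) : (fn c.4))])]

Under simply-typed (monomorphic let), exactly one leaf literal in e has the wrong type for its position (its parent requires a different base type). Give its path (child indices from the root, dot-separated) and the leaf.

Trace:
  unify Int ~ Bool
  FAIL: mismatch Int ~ Bool

Answer: 0.0 : 6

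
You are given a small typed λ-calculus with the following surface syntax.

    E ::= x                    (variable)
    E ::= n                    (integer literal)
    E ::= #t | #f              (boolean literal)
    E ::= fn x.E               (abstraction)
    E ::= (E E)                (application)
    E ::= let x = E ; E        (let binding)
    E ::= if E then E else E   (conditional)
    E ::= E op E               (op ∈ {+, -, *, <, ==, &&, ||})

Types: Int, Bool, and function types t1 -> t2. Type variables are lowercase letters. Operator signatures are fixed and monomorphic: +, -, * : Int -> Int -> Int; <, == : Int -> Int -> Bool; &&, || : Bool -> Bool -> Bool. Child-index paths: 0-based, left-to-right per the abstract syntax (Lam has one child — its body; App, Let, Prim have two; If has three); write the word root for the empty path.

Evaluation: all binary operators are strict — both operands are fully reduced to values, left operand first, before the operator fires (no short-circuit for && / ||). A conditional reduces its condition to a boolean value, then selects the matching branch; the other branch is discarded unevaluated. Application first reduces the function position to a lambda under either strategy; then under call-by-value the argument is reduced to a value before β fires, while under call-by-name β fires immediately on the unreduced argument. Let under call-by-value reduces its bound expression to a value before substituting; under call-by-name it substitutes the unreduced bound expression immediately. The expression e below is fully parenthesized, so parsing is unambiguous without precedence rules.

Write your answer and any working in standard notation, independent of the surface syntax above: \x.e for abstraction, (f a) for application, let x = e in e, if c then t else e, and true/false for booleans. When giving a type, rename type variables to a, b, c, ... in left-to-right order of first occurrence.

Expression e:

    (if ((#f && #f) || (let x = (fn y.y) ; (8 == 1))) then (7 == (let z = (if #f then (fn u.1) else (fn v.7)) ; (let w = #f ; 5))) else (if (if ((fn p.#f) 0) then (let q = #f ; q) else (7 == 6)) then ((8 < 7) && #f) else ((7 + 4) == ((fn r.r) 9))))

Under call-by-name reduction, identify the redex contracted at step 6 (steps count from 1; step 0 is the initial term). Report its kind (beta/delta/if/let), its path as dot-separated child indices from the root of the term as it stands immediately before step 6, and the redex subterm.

Answer: beta at 0.0 : ((\p.false) 0)

Derivation:
step 0: (if ((false && false) || (let x = (\y.y) in (8 == 1))) then (7 == (let z = (if false then (\u.1) else (\v.7)) in (let w = false in 5))) else (if (if ((\p.false) 0) then (let q = false in q) else (7 == 6)) then ((8 < 7) && false) else ((7 + 4) == ((\r.r) 9))))
step 1: [delta@0.0] (if (false || (let x = (\y.y) in (8 == 1))) then (7 == (let z = (if false then (\u.1) else (\v.7)) in (let w = false in 5))) else (if (if ((\p.false) 0) then (let q = false in q) else (7 == 6)) then ((8 < 7) && false) else ((7 + 4) == ((\r.r) 9))))
step 2: [let@0.1] (if (false || (8 == 1)) then (7 == (let z = (if false then (\u.1) else (\v.7)) in (let w = false in 5))) else (if (if ((\p.false) 0) then (let q = false in q) else (7 == 6)) then ((8 < 7) && false) else ((7 + 4) == ((\r.r) 9))))
step 3: [delta@0.1] (if (false || false) then (7 == (let z = (if false then (\u.1) else (\v.7)) in (let w = false in 5))) else (if (if ((\p.false) 0) then (let q = false in q) else (7 == 6)) then ((8 < 7) && false) else ((7 + 4) == ((\r.r) 9))))
step 4: [delta@0] (if false then (7 == (let z = (if false then (\u.1) else (\v.7)) in (let w = false in 5))) else (if (if ((\p.false) 0) then (let q = false in q) else (7 == 6)) then ((8 < 7) && false) else ((7 + 4) == ((\r.r) 9))))
step 5: [if@root] (if (if ((\p.false) 0) then (let q = false in q) else (7 == 6)) then ((8 < 7) && false) else ((7 + 4) == ((\r.r) 9)))
step 6: [beta@0.0] (if (if false then (let q = false in q) else (7 == 6)) then ((8 < 7) && false) else ((7 + 4) == ((\r.r) 9)))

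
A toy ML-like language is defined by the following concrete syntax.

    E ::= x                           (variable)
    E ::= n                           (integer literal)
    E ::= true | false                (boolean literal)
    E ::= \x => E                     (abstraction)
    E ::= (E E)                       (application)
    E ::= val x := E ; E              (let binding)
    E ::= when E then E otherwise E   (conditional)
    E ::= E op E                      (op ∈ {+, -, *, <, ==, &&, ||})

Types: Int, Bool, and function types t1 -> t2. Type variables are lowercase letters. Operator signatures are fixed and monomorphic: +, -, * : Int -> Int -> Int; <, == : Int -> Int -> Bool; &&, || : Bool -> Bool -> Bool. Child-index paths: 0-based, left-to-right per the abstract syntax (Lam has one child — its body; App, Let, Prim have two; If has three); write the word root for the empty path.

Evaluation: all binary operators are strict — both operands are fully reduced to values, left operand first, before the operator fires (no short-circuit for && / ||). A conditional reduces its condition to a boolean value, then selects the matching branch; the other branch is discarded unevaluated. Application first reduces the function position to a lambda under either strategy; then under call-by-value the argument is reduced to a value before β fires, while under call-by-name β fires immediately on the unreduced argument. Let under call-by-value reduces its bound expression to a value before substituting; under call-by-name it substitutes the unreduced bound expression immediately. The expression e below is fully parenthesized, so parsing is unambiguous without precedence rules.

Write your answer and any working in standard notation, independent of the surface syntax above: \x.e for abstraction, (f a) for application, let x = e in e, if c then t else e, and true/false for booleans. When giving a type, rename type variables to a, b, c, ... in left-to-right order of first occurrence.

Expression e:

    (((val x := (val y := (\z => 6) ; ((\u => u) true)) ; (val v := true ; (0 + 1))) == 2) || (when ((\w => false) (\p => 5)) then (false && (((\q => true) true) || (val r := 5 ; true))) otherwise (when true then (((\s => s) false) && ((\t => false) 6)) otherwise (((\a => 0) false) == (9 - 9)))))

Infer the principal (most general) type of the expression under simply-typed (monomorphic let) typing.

Trace:
\z._ : a -> Int
let y : a -> Int
u : b
\u._ : b -> b
  unify b -> b ~ Bool -> c
  unify b ~ Bool
  unify Bool ~ c
_ _ : Bool
let x : Bool
let v : Bool
  unify Int ~ Int
  unify Int ~ Int
  unify Int ~ Int
  unify Int ~ Int
  unify Bool ~ Bool
\w._ : d -> Bool
\p._ : e -> Int
  unify d -> Bool ~ (e -> Int) -> f
  unify d ~ e -> Int
  unify Bool ~ f
_ _ : Bool
  unify Bool ~ Bool
  unify Bool ~ Bool
\q._ : g -> Bool
  unify g -> Bool ~ Bool -> h
  unify g ~ Bool
  unify Bool ~ h
_ _ : Bool
  unify Bool ~ Bool
let r : Int
  unify Bool ~ Bool
  unify Bool ~ Bool
  unify Bool ~ Bool
s : i
\s._ : i -> i
  unify i -> i ~ Bool -> j
  unify i ~ Bool
  unify Bool ~ j
_ _ : Bool
  unify Bool ~ Bool
\t._ : k -> Bool
  unify k -> Bool ~ Int -> l
  unify k ~ Int
  unify Bool ~ l
_ _ : Bool
  unify Bool ~ Bool
\a._ : m -> Int
  unify m -> Int ~ Bool -> n
  unify m ~ Bool
  unify Int ~ n
_ _ : Int
  unify Int ~ Int
  unify Int ~ Int
  unify Int ~ Int
  unify Int ~ Int
  unify Bool ~ Bool
  unify Bool ~ Bool
  unify Bool ~ Bool

Answer: Bool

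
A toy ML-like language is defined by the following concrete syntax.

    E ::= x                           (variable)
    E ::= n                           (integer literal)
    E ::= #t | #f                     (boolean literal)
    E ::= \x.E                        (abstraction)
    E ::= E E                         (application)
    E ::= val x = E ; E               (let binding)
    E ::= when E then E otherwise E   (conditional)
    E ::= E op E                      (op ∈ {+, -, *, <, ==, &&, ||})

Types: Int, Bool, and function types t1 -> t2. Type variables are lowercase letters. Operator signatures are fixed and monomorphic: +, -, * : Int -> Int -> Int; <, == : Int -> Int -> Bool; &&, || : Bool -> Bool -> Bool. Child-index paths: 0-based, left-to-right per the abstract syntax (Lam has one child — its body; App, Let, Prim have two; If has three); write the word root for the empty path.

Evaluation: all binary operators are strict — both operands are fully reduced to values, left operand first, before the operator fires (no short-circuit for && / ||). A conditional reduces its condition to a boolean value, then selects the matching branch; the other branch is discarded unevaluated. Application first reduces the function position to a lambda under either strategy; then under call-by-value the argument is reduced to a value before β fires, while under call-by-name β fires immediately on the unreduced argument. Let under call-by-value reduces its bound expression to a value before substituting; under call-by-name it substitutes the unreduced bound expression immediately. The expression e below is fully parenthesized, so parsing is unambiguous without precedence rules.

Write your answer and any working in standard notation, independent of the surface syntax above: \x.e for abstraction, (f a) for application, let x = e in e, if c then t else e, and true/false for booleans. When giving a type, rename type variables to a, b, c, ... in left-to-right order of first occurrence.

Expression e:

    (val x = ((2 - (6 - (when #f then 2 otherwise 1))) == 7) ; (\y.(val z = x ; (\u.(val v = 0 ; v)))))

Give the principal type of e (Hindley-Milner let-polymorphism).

Trace:
  unify Int ~ Int
  unify Int ~ Int
  unify Bool ~ Bool
  unify Int ~ Int
  unify Int ~ Int
  unify Int ~ Int
  unify Int ~ Int
  unify Int ~ Int
let x : Bool
x : Bool
let z : Bool
let v : Int
v : Int
\u._ : b -> Int
\y._ : a -> b -> Int

Answer: a -> b -> Int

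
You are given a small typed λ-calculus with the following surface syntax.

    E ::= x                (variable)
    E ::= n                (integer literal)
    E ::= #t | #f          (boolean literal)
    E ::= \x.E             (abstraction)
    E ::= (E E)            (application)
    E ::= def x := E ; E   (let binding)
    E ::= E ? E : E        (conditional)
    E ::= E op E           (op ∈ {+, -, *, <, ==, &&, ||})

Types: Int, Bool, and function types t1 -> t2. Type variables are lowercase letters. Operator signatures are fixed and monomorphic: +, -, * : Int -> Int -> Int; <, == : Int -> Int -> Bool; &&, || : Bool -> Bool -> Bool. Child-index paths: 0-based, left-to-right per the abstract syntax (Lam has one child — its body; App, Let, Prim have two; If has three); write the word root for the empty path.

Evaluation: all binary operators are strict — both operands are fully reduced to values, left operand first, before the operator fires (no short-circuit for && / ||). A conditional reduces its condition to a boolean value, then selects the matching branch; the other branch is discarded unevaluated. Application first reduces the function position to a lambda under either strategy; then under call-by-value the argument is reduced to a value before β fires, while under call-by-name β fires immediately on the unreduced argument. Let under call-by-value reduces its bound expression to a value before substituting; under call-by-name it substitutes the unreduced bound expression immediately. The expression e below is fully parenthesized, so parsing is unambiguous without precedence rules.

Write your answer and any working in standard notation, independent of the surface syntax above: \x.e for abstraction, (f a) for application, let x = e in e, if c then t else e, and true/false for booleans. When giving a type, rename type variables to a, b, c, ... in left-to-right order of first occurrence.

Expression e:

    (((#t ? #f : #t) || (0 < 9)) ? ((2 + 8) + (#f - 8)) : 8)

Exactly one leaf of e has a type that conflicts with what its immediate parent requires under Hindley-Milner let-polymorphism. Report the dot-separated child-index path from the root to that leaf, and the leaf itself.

Trace:
  unify Bool ~ Bool
  unify Bool ~ Bool
  unify Bool ~ Bool
  unify Int ~ Int
  unify Int ~ Int
  unify Bool ~ Bool
  unify Bool ~ Bool
  unify Int ~ Int
  unify Int ~ Int
  unify Int ~ Int
  unify Bool ~ Int
  FAIL: mismatch Bool ~ Int

Answer: 1.1.0 : false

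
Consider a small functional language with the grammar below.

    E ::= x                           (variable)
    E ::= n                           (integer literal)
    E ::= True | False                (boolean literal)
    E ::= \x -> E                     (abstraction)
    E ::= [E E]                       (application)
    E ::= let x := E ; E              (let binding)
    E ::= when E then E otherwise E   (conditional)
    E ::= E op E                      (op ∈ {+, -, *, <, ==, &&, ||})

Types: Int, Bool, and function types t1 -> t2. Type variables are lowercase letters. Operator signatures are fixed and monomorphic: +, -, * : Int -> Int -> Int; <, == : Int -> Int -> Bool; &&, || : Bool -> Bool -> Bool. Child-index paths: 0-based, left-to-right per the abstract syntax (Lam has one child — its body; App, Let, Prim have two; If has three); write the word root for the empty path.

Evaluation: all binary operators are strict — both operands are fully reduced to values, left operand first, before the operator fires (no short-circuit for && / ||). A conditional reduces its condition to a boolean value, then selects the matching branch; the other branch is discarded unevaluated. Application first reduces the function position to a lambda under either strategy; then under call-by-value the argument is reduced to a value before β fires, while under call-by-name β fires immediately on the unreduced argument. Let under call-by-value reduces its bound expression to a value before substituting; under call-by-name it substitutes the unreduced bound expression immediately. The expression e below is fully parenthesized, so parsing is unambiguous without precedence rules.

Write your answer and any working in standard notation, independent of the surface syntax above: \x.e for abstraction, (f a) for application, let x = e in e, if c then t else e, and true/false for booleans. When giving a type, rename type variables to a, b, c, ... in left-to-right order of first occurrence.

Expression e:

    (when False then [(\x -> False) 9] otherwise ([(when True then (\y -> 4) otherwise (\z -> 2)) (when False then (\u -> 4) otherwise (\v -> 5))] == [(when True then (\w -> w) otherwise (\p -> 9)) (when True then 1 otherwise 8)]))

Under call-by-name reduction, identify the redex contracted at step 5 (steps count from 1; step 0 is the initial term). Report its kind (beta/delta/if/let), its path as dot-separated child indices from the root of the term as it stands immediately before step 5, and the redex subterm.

Derivation:
step 0: (if false then ((\x.false) 9) else (((if true then (\y.4) else (\z.2)) (if false then (\u.4) else (\v.5))) == ((if true then (\w.w) else (\p.9)) (if true then 1 else 8))))
step 1: [if@root] (((if true then (\y.4) else (\z.2)) (if false then (\u.4) else (\v.5))) == ((if true then (\w.w) else (\p.9)) (if true then 1 else 8)))
step 2: [if@0.0] (((\y.4) (if false then (\u.4) else (\v.5))) == ((if true then (\w.w) else (\p.9)) (if true then 1 else 8)))
step 3: [beta@0] (4 == ((if true then (\w.w) else (\p.9)) (if true then 1 else 8)))
step 4: [if@1.0] (4 == ((\w.w) (if true then 1 else 8)))
step 5: [beta@1] (4 == (if true then 1 else 8))

Answer: beta at 1 : ((\w.w) (if true then 1 else 8))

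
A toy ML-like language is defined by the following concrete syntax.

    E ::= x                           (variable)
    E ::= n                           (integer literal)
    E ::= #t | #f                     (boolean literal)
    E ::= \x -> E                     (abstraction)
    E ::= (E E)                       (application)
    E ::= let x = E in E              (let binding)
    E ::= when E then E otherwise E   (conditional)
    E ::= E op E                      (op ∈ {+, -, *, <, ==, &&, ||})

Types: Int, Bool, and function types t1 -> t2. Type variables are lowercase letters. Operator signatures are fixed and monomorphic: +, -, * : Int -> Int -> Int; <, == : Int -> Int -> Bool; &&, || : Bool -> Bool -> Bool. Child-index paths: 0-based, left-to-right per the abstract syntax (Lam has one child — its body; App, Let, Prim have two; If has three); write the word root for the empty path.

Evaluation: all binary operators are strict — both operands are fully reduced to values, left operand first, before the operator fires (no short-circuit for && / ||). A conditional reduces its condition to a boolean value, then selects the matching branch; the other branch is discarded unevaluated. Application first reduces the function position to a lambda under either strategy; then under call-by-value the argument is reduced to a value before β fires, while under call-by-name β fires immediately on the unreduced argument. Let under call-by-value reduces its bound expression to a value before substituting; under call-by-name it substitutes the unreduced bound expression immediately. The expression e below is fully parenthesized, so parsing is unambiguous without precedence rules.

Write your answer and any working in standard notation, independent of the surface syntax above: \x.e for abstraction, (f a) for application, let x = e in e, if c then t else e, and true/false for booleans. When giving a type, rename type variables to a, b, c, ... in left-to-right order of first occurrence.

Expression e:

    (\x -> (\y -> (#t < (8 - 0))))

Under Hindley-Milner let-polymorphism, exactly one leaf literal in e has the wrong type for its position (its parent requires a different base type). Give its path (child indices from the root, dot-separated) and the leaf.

Derivation:
  unify Bool ~ Int
  FAIL: mismatch Bool ~ Int

Answer: 0.0.0 : true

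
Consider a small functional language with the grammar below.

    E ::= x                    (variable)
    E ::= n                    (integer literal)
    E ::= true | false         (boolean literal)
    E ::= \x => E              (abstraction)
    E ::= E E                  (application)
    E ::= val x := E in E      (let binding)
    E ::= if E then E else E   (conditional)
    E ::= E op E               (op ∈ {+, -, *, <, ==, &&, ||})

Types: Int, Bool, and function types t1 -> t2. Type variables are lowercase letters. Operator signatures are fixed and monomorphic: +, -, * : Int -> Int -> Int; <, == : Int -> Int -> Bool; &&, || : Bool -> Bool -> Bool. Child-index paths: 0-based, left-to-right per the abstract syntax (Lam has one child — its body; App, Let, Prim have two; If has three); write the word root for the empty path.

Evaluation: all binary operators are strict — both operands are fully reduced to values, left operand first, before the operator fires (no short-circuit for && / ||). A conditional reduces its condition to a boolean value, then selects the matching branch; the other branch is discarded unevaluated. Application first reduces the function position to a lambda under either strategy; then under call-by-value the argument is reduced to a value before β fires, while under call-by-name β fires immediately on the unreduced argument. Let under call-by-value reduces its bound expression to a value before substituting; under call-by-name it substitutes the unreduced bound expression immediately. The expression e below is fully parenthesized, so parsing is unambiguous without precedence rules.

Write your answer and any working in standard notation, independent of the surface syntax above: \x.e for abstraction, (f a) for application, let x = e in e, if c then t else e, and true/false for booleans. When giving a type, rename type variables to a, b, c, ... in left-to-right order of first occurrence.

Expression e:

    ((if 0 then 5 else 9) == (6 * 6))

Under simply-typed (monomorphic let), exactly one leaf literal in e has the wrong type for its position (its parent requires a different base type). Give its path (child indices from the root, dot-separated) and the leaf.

Working:
  unify Int ~ Bool
  FAIL: mismatch Int ~ Bool

Answer: 0.0 : 0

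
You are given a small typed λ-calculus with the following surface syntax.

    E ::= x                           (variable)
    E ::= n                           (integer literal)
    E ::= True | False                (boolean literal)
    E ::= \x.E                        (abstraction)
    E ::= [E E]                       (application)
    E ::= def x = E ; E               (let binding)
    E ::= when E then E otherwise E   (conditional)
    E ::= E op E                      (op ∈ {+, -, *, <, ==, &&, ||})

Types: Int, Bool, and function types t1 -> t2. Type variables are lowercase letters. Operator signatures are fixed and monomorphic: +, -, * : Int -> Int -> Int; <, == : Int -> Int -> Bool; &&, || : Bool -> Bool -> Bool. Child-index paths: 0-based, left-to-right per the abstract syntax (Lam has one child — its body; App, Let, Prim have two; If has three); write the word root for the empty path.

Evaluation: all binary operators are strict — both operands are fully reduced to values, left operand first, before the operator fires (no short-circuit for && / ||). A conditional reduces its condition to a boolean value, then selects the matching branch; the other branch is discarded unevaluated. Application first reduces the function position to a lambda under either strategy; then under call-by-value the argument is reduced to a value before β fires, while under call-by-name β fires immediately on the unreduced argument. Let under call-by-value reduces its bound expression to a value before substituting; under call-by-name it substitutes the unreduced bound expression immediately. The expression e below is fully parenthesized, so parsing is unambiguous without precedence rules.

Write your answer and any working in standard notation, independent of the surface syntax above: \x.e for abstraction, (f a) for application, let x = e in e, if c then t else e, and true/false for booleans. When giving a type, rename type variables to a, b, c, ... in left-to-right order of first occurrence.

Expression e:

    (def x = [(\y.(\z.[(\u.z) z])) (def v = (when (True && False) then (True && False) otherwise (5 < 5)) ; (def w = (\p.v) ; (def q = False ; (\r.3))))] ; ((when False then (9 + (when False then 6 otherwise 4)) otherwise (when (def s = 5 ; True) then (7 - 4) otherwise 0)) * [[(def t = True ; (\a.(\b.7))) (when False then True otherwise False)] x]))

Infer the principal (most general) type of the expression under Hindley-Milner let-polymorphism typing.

Working:
z : b
\u._ : c -> b
z : b
  unify c -> b ~ b -> d
  unify c ~ b
  unify b ~ d
_ _ : d
\z._ : d -> d
\y._ : a -> d -> d
  unify Bool ~ Bool
  unify Bool ~ Bool
  unify Bool ~ Bool
  unify Bool ~ Bool
  unify Bool ~ Bool
  unify Int ~ Int
  unify Int ~ Int
  unify Bool ~ Bool
let v : Bool
v : Bool
\p._ : e -> Bool
let w : forall. e -> Bool
let q : Bool
\r._ : f -> Int
  unify a -> d -> d ~ (f -> Int) -> g
  unify a ~ f -> Int
  unify d -> d ~ g
_ _ : d -> d
let x : forall. d -> d
  unify Bool ~ Bool
  unify Int ~ Int
  unify Bool ~ Bool
  unify Int ~ Int
  unify Int ~ Int
let s : Int
  unify Bool ~ Bool
  unify Int ~ Int
  unify Int ~ Int
  unify Int ~ Int
  unify Int ~ Int
  unify Int ~ Int
let t : Bool
\b._ : i -> Int
\a._ : h -> i -> Int
  unify Bool ~ Bool
  unify Bool ~ Bool
  unify h -> i -> Int ~ Bool -> j
  unify h ~ Bool
  unify i -> Int ~ j
_ _ : i -> Int
x : k -> k
  unify i -> Int ~ (k -> k) -> l
  unify i ~ k -> k
  unify Int ~ l
_ _ : Int
  unify Int ~ Int

Answer: Int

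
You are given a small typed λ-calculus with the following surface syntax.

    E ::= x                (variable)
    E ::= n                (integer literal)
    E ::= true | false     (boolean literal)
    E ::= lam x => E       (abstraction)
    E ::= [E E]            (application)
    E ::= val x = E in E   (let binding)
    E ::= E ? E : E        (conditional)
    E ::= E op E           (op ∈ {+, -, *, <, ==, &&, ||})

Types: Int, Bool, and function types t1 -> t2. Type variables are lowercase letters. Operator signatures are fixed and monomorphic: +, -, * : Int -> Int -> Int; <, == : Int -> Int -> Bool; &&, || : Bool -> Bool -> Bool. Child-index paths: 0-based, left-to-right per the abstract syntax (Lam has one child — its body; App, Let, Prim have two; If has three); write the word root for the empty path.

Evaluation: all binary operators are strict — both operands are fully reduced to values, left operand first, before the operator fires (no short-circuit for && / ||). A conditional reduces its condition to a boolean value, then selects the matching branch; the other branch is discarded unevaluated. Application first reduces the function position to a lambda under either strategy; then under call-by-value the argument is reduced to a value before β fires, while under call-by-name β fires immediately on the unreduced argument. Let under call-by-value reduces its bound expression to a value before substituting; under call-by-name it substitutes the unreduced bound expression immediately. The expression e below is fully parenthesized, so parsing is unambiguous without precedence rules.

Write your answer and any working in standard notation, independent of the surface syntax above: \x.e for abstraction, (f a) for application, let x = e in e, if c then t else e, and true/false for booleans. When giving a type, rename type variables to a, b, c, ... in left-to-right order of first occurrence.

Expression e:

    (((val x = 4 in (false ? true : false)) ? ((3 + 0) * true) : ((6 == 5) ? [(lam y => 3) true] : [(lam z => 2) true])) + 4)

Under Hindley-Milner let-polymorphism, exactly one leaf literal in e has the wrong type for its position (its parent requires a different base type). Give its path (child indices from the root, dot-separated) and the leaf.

Answer: 0.1.1 : true

Trace:
let x : Int
  unify Bool ~ Bool
  unify Bool ~ Bool
  unify Bool ~ Bool
  unify Int ~ Int
  unify Int ~ Int
  unify Int ~ Int
  unify Bool ~ Int
  FAIL: mismatch Bool ~ Int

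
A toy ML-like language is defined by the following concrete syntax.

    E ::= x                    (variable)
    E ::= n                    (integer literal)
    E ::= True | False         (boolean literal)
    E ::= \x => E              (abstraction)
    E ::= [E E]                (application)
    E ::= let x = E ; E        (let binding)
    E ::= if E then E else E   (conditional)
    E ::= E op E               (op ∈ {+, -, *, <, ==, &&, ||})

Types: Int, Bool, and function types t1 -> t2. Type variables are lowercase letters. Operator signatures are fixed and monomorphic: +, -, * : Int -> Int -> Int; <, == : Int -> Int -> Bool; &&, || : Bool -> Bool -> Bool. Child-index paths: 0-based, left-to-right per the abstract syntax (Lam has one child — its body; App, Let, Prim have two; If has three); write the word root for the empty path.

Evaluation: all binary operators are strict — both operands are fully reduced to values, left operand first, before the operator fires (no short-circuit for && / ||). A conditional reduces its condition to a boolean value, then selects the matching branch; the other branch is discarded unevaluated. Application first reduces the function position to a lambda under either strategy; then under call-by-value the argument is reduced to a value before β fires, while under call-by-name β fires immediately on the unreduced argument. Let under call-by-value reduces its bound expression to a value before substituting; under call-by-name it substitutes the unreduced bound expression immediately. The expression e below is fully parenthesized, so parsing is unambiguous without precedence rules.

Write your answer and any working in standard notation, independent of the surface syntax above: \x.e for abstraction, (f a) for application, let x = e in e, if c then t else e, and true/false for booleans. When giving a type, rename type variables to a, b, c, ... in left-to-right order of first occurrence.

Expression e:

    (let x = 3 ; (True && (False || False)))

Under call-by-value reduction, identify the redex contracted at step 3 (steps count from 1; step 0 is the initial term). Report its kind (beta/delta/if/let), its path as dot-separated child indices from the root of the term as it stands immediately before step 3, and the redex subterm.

Answer: delta at root : (true && false)

Working:
step 0: (let x = 3 in (true && (false || false)))
step 1: [let@root] (true && (false || false))
step 2: [delta@1] (true && false)
step 3: [delta@root] false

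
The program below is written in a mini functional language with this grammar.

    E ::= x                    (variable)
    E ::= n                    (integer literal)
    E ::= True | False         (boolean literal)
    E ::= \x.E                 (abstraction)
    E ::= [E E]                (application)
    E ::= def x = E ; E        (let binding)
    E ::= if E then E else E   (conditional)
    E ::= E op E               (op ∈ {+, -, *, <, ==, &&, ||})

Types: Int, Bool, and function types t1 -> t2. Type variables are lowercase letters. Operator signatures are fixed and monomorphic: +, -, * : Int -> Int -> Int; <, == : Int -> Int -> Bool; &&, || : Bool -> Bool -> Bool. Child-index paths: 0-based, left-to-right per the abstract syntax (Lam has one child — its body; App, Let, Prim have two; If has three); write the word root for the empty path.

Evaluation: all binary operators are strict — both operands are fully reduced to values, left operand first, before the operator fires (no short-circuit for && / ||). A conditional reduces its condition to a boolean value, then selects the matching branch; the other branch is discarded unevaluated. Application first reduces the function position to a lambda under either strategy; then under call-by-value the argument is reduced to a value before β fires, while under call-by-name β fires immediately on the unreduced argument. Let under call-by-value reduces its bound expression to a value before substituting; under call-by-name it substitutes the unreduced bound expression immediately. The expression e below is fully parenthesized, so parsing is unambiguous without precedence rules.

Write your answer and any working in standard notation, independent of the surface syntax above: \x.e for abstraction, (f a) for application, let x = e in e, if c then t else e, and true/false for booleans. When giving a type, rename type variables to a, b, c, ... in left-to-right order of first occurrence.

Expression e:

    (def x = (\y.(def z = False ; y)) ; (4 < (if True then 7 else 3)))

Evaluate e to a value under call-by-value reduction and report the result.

Answer: true

Working:
step 0: (let x = (\y.(let z = false in y)) in (4 < (if true then 7 else 3)))
step 1: [let@root] (4 < (if true then 7 else 3))
step 2: [if@1] (4 < 7)
step 3: [delta@root] true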